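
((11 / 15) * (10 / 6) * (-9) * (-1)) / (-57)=-11 / 57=-0.19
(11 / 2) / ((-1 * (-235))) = 11 / 470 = 0.02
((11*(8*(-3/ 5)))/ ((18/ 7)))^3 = -29218112/ 3375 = -8657.22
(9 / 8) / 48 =3 / 128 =0.02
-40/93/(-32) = 5/372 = 0.01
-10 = -10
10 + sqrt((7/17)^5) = 49*sqrt(119)/4913 + 10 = 10.11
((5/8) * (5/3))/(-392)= -25/9408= -0.00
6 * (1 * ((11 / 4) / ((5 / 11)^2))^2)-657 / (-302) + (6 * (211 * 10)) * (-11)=-104337140367 / 755000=-138194.89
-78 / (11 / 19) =-1482 / 11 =-134.73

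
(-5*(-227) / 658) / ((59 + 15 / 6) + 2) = 1135 / 41783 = 0.03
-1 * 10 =-10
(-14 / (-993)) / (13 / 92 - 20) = -184 / 259173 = -0.00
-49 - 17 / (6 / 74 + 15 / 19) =-2467 / 36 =-68.53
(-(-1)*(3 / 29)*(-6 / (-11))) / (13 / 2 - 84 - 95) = -12 / 36685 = -0.00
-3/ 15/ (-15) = 1/ 75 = 0.01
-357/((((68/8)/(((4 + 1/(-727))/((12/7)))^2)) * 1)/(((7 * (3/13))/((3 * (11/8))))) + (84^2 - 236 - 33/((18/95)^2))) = -81160032996/1342386145199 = -0.06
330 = 330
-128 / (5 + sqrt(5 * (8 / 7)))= -896 / 27 + 256 * sqrt(70) / 135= -17.32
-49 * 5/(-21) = 35/3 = 11.67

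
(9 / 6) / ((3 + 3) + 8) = 3 / 28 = 0.11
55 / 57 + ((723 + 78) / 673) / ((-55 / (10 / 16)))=3211663 / 3375768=0.95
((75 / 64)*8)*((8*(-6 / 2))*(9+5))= -3150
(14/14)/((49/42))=6/7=0.86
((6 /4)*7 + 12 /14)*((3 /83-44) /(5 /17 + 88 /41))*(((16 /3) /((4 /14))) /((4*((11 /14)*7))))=-173.60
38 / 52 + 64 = 1683 / 26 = 64.73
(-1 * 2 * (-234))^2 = 219024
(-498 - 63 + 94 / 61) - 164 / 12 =-104882 / 183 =-573.13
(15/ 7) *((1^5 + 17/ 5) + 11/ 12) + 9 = 571/ 28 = 20.39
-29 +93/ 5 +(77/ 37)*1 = -1539/ 185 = -8.32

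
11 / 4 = 2.75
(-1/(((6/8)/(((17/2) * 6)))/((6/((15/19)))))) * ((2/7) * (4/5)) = -20672/175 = -118.13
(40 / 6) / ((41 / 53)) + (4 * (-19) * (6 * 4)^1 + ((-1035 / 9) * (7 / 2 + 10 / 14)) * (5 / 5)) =-3960643 / 1722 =-2300.02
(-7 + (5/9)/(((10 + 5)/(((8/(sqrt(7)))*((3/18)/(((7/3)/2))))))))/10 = -7/10 + 4*sqrt(7)/6615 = -0.70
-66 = -66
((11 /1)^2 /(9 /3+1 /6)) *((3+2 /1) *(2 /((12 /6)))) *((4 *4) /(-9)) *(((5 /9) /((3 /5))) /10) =-48400 /1539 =-31.45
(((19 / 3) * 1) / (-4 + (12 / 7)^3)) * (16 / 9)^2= 417088 / 21627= 19.29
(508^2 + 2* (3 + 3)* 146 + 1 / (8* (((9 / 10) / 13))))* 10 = 46767205 / 18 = 2598178.06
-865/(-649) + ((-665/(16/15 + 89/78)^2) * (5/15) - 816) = -19706278919/22910349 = -860.15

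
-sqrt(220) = -2 * sqrt(55) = -14.83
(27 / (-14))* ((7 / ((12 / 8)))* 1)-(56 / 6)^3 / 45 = -32887 / 1215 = -27.07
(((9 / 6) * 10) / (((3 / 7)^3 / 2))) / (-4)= -1715 / 18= -95.28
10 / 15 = 2 / 3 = 0.67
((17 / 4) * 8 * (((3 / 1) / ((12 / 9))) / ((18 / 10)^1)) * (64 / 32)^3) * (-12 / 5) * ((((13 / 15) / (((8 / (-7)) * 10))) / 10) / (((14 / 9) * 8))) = 1989 / 4000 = 0.50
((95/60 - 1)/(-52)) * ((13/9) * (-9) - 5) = 21/104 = 0.20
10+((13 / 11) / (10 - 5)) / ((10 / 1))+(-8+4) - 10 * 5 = -24187 / 550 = -43.98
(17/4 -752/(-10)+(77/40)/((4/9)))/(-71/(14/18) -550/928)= -544243/596842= -0.91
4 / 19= 0.21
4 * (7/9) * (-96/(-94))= 448/141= 3.18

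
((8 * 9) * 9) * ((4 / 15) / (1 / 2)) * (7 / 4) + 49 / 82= 248213 / 410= 605.40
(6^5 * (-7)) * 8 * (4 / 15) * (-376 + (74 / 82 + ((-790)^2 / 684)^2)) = -96630328323.14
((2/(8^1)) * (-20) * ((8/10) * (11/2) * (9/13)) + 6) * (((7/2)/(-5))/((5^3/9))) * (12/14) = 648/1625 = 0.40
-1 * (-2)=2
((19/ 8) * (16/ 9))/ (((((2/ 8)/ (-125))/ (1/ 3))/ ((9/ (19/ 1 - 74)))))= 3800/ 33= 115.15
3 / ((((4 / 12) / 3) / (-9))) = -243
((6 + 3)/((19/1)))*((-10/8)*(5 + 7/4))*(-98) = 391.68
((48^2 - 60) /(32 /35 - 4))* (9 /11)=-595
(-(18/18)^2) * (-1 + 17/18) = 0.06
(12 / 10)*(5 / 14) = 3 / 7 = 0.43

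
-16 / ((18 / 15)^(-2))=-576 / 25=-23.04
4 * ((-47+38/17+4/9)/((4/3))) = -6781/51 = -132.96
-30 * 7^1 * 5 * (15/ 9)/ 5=-350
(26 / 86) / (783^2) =13 / 26362827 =0.00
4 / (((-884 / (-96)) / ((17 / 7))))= 1.05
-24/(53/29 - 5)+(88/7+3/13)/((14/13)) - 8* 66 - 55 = -1270235/2254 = -563.55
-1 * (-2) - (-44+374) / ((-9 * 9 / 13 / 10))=14354 / 27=531.63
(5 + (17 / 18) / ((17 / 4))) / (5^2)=47 / 225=0.21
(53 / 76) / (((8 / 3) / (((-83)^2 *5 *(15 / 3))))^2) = 14148511948125 / 4864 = 2908822357.76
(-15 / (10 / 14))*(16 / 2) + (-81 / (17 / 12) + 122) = -1754 / 17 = -103.18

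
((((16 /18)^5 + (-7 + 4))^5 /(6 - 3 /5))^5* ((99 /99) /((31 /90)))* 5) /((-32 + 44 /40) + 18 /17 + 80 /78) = 335593110495998589423361024100122768885706800276002056985485937605615874345517739398421396536033871691888959167981302693660796217623437500 /600164983161496660218521459246333154836028952494635279638710185652310410328429436302897548244833450510515990270204025098759901025713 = 559168.10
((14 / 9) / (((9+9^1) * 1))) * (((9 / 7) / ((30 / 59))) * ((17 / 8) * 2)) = 1003 / 1080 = 0.93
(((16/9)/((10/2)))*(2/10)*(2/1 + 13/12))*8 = 1184/675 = 1.75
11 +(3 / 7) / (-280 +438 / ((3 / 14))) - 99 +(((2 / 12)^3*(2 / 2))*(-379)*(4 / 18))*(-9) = -1564933 / 18522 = -84.49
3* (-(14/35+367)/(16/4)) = -5511/20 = -275.55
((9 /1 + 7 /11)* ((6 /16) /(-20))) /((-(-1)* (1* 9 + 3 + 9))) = -53 /6160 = -0.01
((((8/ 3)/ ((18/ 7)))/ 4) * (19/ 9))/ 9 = 133/ 2187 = 0.06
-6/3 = -2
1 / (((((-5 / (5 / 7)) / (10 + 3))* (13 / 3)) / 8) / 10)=-240 / 7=-34.29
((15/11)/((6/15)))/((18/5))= 125/132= 0.95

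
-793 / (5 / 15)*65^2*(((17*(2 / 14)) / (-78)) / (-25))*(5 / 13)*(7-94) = 5864235 / 14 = 418873.93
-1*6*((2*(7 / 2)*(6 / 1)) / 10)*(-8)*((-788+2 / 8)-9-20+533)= -57204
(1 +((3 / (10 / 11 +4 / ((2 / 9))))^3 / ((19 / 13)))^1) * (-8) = -13188193 / 1644032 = -8.02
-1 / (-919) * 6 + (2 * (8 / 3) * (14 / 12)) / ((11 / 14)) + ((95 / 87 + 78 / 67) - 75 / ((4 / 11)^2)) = -1575444421273 / 2828417328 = -557.01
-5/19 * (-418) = 110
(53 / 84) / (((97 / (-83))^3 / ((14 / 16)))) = -30304711 / 87616608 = -0.35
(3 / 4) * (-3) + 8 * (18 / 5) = 531 / 20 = 26.55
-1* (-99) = 99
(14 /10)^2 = 49 /25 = 1.96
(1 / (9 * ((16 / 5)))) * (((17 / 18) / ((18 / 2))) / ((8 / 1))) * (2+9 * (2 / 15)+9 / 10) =697 / 373248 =0.00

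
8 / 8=1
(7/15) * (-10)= -14/3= -4.67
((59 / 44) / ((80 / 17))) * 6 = 3009 / 1760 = 1.71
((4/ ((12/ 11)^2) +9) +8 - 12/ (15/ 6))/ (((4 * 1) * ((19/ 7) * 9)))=19607/ 123120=0.16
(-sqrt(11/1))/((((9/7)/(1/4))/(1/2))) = -7*sqrt(11)/72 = -0.32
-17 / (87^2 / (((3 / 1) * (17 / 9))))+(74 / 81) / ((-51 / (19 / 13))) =-1757267 / 45164223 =-0.04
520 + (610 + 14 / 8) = 1131.75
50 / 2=25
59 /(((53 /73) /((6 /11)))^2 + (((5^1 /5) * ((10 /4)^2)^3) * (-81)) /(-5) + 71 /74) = 6700727232 /449494922305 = 0.01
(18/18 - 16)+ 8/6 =-41/3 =-13.67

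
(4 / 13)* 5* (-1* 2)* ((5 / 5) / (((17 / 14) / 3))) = -1680 / 221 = -7.60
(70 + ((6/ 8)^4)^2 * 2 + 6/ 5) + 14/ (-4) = 11124773/ 163840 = 67.90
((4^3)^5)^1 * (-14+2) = -12884901888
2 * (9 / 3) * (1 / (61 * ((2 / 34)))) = 102 / 61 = 1.67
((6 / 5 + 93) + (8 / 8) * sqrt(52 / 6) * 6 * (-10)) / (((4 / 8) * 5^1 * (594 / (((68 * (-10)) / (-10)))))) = 10676 / 2475- 272 * sqrt(78) / 297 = -3.77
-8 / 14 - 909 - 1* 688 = -11183 / 7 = -1597.57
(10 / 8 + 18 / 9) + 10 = 53 / 4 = 13.25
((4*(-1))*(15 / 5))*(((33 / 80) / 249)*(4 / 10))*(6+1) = -231 / 4150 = -0.06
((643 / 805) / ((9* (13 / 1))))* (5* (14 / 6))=643 / 8073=0.08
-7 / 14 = -1 / 2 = -0.50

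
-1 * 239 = -239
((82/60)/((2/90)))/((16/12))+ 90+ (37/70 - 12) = 34903/280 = 124.65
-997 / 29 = -34.38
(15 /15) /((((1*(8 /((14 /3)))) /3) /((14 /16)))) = 49 /32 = 1.53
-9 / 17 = -0.53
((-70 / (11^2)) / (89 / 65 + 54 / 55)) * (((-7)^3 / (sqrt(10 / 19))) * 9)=1404585 * sqrt(190) / 18491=1047.04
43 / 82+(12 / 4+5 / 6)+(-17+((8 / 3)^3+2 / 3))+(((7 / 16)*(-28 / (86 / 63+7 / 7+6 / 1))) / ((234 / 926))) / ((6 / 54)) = -1370244127 / 30336228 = -45.17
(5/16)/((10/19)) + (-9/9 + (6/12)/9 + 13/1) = 3643/288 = 12.65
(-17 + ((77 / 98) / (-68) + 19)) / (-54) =-631 / 17136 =-0.04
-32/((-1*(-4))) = -8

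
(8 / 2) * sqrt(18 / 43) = 12 * sqrt(86) / 43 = 2.59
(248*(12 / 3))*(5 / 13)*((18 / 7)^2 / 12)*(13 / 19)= 133920 / 931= 143.85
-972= -972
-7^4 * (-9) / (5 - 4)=21609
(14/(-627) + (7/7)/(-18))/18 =-293/67716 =-0.00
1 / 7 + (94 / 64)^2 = 16487 / 7168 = 2.30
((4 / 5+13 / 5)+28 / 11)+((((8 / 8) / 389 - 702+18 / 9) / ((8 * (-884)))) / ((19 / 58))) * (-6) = 2970052461 / 718700840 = 4.13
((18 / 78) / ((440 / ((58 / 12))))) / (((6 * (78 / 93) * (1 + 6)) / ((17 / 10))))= 0.00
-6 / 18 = -1 / 3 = -0.33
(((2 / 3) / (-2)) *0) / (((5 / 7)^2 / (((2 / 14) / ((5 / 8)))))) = 0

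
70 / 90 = 7 / 9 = 0.78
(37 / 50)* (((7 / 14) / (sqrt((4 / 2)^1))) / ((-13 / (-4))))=37* sqrt(2) / 650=0.08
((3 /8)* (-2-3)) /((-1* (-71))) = -0.03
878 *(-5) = -4390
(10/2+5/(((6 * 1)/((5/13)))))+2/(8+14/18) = 34189/6162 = 5.55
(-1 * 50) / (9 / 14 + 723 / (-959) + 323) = -95900 / 619301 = -0.15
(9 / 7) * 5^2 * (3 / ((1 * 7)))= 675 / 49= 13.78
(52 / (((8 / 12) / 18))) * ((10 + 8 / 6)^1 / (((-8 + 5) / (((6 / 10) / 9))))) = -353.60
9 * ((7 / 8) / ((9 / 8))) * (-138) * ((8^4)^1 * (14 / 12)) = -4616192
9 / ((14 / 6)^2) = 81 / 49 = 1.65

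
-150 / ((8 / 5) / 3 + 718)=-1125 / 5389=-0.21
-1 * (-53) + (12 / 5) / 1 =277 / 5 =55.40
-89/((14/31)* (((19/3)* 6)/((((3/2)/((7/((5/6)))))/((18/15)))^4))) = -1077734375/423788101632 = -0.00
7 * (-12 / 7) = -12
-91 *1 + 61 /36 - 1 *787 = -876.31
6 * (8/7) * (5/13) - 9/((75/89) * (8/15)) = -63291/3640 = -17.39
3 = 3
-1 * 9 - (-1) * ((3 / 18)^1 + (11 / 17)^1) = -835 / 102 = -8.19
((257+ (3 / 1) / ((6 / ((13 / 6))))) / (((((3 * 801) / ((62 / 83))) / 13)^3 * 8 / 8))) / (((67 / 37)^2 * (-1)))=-554995916317622 / 106848012863984538483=-0.00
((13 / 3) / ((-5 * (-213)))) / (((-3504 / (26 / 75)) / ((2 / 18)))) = -169 / 3778407000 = -0.00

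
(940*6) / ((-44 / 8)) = -11280 / 11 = -1025.45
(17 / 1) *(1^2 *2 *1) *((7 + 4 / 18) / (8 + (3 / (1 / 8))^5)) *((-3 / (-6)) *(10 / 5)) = 1105 / 35831844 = 0.00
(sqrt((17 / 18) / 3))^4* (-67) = -19363 / 2916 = -6.64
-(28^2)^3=-481890304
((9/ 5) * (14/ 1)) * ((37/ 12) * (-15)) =-2331/ 2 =-1165.50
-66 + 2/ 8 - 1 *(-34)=-127/ 4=-31.75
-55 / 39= -1.41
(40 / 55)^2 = 64 / 121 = 0.53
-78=-78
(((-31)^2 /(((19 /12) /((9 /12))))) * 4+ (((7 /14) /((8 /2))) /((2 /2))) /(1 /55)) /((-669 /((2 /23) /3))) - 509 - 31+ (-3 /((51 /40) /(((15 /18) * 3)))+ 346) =-11925708749 /59640012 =-199.96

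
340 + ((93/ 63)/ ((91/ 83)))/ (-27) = 17540407/ 51597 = 339.95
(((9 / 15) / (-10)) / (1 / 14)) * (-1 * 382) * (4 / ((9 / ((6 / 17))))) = 21392 / 425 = 50.33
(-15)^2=225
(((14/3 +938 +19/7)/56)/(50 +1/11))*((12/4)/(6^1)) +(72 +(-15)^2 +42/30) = 1934652299/6479760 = 298.57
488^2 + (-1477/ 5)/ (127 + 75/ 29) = 238141.72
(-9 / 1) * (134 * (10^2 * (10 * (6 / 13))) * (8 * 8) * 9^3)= -337602816000 / 13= -25969447384.62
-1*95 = -95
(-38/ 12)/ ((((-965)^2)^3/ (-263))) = 4997/ 4845238176492093750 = 0.00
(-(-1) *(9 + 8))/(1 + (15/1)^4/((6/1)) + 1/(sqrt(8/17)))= 1147636/569666241- 34 *sqrt(34)/569666241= 0.00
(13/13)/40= 1/40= 0.02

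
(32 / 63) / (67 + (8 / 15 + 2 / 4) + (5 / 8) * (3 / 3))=1280 / 173019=0.01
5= 5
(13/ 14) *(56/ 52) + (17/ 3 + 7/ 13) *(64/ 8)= 1975/ 39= 50.64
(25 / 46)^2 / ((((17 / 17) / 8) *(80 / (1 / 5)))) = 25 / 4232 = 0.01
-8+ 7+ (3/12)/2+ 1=1/8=0.12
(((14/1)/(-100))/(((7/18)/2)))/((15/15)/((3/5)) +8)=-54/725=-0.07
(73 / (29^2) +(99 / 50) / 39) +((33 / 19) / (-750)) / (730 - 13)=2561166041 / 18617532375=0.14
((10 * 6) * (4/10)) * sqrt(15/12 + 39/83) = 12 * sqrt(47393)/83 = 31.47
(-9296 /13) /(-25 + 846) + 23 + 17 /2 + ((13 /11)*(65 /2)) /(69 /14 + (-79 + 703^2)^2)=24584010385774919303 /802637912552261214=30.63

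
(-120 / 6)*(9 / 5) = -36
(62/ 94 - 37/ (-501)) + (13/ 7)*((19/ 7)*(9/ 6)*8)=70639538/ 1153803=61.22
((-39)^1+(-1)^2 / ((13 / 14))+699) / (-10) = -4297 / 65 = -66.11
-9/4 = -2.25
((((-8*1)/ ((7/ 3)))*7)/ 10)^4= 20736/ 625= 33.18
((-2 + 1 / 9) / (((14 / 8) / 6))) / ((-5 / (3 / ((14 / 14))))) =136 / 35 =3.89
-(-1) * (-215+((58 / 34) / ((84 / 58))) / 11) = -1687769 / 7854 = -214.89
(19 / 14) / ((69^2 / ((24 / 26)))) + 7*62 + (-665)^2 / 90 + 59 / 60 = 46345680113 / 8665020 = 5348.59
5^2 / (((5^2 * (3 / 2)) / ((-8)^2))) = 128 / 3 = 42.67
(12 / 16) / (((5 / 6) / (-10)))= -9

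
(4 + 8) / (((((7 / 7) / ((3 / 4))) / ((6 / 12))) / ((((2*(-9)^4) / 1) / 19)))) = 3107.84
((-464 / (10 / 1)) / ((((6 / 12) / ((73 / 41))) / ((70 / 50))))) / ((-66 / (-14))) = -1659728 / 33825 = -49.07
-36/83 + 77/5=6211/415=14.97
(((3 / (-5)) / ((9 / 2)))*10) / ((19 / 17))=-68 / 57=-1.19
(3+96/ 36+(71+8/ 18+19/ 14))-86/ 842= 4157009/ 53046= 78.37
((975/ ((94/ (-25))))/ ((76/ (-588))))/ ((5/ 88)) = 31531500/ 893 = 35309.63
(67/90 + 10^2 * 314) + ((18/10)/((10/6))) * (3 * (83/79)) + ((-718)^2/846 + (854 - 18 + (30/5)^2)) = 54946762613/1670850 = 32885.51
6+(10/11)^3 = 8986/1331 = 6.75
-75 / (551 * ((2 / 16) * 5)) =-120 / 551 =-0.22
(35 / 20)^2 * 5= 245 / 16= 15.31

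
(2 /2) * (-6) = -6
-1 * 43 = -43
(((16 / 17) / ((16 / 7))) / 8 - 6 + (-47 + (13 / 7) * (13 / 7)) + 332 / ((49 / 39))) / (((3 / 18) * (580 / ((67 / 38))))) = 9918747 / 2532320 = 3.92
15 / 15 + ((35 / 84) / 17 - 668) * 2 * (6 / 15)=-136012 / 255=-533.38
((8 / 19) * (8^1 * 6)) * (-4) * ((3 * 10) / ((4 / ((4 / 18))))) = -2560 / 19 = -134.74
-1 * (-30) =30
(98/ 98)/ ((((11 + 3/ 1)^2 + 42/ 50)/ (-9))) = -225/ 4921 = -0.05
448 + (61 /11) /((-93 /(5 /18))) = 8249167 /18414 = 447.98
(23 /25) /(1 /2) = 46 /25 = 1.84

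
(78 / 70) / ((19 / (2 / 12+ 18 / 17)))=325 / 4522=0.07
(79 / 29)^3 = 493039 / 24389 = 20.22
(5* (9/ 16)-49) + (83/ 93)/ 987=-67832221/ 1468656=-46.19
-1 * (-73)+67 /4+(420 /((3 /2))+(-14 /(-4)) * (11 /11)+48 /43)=64391 /172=374.37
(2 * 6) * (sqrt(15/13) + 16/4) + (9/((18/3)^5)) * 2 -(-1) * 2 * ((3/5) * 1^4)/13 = 12 * sqrt(195)/13 + 1350497/28080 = 60.98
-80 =-80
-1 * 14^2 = -196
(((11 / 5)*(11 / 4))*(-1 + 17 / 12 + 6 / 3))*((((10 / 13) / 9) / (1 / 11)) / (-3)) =-38599 / 8424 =-4.58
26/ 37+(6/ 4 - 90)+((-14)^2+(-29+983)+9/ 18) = 39320/ 37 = 1062.70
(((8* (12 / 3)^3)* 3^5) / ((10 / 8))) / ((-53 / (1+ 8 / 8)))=-995328 / 265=-3755.95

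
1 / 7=0.14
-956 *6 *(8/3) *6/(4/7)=-160608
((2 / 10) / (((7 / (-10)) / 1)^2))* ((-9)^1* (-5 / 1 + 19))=-360 / 7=-51.43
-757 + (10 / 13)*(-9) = -9931 / 13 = -763.92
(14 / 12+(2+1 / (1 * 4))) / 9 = 41 / 108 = 0.38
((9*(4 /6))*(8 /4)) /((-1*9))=-4 /3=-1.33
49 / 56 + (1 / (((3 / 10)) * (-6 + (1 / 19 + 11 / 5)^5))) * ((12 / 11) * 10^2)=139296953356599 / 17705146693256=7.87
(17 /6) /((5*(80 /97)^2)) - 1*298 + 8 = -55520047 /192000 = -289.17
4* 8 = 32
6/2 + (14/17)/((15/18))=339/85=3.99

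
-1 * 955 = -955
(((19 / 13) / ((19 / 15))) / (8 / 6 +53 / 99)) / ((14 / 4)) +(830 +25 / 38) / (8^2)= 107723963 / 8188544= 13.16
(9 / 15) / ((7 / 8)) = 24 / 35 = 0.69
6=6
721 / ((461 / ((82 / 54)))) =29561 / 12447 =2.37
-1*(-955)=955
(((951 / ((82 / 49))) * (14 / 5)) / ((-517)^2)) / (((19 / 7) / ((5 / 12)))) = 761117 / 832872524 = 0.00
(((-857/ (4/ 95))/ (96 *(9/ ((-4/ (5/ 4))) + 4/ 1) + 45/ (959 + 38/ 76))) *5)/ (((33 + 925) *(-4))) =781176925/ 3354624768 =0.23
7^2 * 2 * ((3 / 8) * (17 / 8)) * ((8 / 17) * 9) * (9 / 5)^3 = 964467 / 500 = 1928.93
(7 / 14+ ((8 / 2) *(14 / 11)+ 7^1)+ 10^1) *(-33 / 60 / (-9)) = 497 / 360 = 1.38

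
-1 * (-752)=752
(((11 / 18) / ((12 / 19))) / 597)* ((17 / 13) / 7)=3553 / 11734632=0.00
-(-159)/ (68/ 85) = 795/ 4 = 198.75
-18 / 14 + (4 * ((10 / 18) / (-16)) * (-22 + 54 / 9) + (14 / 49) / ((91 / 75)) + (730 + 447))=1178.17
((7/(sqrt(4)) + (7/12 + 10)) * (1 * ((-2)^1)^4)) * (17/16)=2873/12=239.42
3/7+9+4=94/7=13.43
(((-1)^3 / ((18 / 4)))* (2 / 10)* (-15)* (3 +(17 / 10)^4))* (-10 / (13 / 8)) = -227042 / 4875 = -46.57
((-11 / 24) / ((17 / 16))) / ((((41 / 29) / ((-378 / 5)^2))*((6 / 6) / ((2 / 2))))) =-30386664 / 17425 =-1743.85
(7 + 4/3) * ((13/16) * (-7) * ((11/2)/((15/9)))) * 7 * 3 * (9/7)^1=-4222.97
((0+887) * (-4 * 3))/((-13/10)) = 106440/13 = 8187.69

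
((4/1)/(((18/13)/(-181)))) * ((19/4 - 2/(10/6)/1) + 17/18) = -1903577/810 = -2350.10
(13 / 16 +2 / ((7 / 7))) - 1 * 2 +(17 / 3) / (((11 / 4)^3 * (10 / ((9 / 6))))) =90867 / 106480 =0.85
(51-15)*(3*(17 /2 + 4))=1350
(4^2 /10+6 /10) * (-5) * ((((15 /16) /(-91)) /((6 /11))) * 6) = 1815 /1456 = 1.25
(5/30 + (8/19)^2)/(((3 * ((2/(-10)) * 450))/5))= -745/116964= -0.01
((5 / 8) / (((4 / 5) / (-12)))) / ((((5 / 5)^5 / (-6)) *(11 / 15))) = 3375 / 44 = 76.70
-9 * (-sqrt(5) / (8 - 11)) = -3 * sqrt(5) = -6.71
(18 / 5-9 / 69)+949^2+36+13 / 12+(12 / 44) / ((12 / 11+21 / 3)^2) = 900641.56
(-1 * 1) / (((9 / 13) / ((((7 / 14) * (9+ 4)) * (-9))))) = 169 / 2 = 84.50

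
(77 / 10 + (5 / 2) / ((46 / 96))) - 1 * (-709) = 166041 / 230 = 721.92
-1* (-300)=300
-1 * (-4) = 4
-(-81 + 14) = 67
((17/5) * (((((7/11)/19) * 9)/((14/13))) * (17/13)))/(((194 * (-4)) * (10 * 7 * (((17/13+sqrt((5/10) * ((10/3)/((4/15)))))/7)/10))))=-3757/8920120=-0.00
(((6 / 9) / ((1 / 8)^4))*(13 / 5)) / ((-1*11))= -106496 / 165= -645.43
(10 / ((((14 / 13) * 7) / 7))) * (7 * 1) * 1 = 65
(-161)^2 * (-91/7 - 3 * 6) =-803551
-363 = -363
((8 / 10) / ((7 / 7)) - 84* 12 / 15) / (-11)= 332 / 55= 6.04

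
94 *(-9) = -846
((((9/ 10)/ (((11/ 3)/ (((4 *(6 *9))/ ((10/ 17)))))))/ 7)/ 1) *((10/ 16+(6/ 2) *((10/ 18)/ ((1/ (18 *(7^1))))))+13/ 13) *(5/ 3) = 6993783/ 1540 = 4541.42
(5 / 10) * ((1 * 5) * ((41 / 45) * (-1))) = -41 / 18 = -2.28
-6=-6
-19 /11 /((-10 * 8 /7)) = 133 /880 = 0.15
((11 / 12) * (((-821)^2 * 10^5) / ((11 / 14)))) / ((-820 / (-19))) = 1822102703.25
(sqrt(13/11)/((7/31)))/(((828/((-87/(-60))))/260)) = 11687*sqrt(143)/63756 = 2.19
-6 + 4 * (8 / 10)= -14 / 5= -2.80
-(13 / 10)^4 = -28561 / 10000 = -2.86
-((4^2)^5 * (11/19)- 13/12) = -138411785/228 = -607069.23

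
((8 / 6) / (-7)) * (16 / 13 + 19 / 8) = -125 / 182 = -0.69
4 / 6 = 2 / 3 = 0.67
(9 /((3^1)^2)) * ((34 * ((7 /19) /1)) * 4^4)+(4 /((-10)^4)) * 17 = 152320323 /47500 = 3206.74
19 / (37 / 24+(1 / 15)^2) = 34200 / 2783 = 12.29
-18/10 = -9/5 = -1.80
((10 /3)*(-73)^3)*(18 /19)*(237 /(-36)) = 153661715 /19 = 8087458.68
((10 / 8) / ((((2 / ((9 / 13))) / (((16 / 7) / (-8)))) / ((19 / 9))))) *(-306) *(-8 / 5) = -11628 / 91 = -127.78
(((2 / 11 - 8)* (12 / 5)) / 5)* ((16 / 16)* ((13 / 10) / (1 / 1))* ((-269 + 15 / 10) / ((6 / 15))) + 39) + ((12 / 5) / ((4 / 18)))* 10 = 886647 / 275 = 3224.17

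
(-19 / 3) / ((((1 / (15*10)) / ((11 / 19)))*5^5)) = -22 / 125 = -0.18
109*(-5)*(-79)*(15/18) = 215275/6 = 35879.17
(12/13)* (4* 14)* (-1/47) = -672/611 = -1.10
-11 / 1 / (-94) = 11 / 94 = 0.12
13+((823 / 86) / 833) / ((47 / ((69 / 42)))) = 612810381 / 47137804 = 13.00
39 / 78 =1 / 2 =0.50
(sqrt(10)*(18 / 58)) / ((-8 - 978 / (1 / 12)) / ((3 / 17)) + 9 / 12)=-0.00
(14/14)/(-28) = -1/28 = -0.04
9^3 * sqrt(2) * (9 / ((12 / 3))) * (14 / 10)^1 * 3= 9742.59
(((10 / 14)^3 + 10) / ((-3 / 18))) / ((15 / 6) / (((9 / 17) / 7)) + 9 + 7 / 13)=-4991220 / 3418681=-1.46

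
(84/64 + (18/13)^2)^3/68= 666024768837/1344401457152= 0.50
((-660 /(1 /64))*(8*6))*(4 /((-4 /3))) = 6082560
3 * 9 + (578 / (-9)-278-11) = -2936 / 9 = -326.22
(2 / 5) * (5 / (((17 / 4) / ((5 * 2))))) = 80 / 17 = 4.71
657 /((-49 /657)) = -431649 /49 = -8809.16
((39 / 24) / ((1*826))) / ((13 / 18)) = 9 / 3304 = 0.00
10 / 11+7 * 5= 395 / 11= 35.91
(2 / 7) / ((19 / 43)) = 86 / 133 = 0.65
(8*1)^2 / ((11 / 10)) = 640 / 11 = 58.18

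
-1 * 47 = -47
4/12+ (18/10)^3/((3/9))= 6686/375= 17.83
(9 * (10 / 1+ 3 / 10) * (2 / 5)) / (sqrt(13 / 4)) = 1854 * sqrt(13) / 325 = 20.57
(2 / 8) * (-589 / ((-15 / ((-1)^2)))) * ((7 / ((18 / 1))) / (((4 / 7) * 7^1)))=4123 / 4320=0.95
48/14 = 3.43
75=75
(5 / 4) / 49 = 5 / 196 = 0.03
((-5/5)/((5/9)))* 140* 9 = -2268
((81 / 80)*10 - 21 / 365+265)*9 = 7228773 / 2920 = 2475.61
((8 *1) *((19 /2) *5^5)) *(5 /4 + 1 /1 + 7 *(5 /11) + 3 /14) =103253125 /77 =1340949.68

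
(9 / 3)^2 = 9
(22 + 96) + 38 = 156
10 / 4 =5 / 2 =2.50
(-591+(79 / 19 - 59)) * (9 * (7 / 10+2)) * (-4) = 5963706 / 95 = 62775.85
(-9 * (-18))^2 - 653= 25591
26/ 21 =1.24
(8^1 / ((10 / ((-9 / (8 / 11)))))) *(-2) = 99 / 5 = 19.80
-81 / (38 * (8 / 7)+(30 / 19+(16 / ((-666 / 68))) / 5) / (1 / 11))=-17937045 / 12667318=-1.42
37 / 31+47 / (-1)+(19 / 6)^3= -94091 / 6696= -14.05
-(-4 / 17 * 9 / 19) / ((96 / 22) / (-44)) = -363 / 323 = -1.12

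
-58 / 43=-1.35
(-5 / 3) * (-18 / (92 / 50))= 375 / 23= 16.30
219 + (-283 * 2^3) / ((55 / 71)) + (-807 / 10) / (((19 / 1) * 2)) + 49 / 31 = -350405211 / 129580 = -2704.16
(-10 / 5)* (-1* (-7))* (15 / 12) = -35 / 2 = -17.50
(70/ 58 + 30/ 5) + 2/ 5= 1103/ 145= 7.61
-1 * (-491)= 491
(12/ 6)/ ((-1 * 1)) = -2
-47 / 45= -1.04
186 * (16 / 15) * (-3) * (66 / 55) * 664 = -11856384 / 25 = -474255.36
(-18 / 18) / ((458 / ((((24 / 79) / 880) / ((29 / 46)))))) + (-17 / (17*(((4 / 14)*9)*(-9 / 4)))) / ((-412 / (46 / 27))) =-9306899699 / 12999877635690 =-0.00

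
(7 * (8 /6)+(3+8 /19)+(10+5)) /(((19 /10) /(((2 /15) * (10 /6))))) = 31640 /9747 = 3.25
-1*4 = -4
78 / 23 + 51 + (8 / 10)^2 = 31643 / 575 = 55.03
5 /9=0.56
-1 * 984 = -984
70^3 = 343000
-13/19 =-0.68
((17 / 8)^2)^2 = 20.39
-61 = -61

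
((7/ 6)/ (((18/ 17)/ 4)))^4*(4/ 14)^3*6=9354352/ 177147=52.81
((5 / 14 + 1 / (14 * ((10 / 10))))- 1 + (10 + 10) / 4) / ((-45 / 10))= -62 / 63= -0.98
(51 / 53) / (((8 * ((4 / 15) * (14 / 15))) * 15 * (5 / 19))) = 2907 / 23744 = 0.12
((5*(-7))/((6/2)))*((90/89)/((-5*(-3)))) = -70/89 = -0.79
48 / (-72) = -2 / 3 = -0.67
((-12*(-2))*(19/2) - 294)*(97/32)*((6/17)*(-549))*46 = 121257081/68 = 1783192.37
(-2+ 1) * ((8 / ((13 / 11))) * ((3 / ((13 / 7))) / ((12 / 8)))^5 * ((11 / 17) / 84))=-18593344 / 246167259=-0.08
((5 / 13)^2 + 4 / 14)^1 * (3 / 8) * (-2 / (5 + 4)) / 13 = -171 / 61516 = -0.00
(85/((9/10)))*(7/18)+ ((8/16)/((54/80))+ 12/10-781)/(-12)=2033/20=101.65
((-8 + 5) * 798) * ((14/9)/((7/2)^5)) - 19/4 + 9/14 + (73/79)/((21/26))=-3269023/325164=-10.05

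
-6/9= -2/3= -0.67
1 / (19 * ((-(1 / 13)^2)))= -169 / 19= -8.89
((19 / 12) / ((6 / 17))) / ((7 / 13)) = 4199 / 504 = 8.33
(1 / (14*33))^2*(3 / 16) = 1 / 1138368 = 0.00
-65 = -65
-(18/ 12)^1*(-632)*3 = 2844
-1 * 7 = -7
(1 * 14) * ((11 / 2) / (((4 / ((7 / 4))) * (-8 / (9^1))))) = -4851 / 128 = -37.90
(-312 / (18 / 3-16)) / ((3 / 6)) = 312 / 5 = 62.40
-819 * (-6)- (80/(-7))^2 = 234386/49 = 4783.39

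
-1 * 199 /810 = -199 /810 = -0.25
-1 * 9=-9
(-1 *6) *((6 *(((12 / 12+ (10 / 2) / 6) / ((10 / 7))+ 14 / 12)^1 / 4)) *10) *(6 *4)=-5292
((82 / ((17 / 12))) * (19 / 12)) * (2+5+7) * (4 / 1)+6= 5138.24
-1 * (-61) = 61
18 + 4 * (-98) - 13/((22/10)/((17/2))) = -9333/22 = -424.23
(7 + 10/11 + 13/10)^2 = 1026169/12100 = 84.81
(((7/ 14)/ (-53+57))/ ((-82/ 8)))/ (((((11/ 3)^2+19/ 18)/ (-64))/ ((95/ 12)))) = 1520/ 3567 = 0.43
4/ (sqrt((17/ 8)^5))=512 * sqrt(34)/ 4913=0.61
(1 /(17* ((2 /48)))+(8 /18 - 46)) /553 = -6754 /84609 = -0.08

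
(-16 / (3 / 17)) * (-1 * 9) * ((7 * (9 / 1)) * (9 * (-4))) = -1850688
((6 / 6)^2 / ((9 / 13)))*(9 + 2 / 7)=845 / 63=13.41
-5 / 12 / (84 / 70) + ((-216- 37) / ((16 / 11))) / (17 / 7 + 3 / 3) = -58843 / 1152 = -51.08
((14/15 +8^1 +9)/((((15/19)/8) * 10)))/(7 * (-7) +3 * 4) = -20444/41625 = -0.49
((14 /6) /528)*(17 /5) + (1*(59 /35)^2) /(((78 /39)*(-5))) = -0.27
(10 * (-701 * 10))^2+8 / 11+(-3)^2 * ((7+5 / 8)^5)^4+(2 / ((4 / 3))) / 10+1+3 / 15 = 3972276494056976142.95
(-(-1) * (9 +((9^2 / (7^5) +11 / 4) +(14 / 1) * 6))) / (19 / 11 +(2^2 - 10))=-70811455 / 3159716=-22.41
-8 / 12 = -2 / 3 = -0.67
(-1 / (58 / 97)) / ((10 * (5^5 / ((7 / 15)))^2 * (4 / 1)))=-4753 / 5097656250000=-0.00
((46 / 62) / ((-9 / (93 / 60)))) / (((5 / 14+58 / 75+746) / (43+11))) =-7245 / 784487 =-0.01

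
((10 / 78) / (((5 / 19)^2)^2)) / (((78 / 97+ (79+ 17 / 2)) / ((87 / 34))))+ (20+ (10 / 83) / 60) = 4896545539429 / 235675449750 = 20.78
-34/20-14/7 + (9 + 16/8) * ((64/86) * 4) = 12489/430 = 29.04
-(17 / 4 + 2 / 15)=-263 / 60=-4.38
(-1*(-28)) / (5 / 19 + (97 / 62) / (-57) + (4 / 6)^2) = 296856 / 7211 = 41.17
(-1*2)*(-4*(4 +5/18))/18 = 154/81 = 1.90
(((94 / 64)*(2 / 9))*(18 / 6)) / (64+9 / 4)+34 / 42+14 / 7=62869 / 22260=2.82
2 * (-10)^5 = -200000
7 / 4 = 1.75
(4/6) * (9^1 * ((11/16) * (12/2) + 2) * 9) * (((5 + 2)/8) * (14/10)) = 64827/160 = 405.17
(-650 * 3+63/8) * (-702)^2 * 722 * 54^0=-691016791257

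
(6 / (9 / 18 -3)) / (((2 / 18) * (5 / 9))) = -972 / 25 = -38.88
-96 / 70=-48 / 35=-1.37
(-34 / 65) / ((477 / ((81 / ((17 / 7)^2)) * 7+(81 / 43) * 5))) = -291492 / 2518295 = -0.12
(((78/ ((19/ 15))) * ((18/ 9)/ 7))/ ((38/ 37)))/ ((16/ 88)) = 238095/ 2527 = 94.22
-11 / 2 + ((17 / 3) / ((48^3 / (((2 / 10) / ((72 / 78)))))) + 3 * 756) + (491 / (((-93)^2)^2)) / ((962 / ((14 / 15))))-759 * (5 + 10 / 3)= -35923731500082882371 / 8842764701122560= -4062.50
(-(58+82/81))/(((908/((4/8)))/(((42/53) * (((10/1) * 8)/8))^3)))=-1639540000/101385237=-16.17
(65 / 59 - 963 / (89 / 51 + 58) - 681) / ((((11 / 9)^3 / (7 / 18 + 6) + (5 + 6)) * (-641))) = 1165539607875 / 12114256545611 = 0.10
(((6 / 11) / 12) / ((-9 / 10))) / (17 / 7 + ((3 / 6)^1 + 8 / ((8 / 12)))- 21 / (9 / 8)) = 70 / 5181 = 0.01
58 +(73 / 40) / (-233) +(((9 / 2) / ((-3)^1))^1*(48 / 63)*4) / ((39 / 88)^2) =3444994529 / 99230040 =34.72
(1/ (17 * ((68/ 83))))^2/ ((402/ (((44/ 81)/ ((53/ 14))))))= 530453/ 288278745012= 0.00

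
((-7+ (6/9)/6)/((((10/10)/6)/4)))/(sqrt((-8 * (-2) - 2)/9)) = -248 * sqrt(14)/7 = -132.56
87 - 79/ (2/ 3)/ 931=161757/ 1862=86.87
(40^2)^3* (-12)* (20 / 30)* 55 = -1802240000000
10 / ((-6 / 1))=-1.67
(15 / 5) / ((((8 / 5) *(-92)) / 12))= -45 / 184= -0.24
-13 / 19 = -0.68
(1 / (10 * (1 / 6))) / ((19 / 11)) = 33 / 95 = 0.35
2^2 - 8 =-4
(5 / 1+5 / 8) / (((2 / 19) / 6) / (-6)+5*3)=7695 / 20516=0.38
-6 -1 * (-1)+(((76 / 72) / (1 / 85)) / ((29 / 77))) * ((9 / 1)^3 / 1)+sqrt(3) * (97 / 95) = 97 * sqrt(3) / 95+10072465 / 58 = 173664.96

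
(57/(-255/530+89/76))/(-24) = -19133/5558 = -3.44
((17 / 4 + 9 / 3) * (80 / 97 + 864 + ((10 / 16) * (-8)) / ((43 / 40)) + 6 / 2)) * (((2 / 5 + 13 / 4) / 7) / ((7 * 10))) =7621828749 / 163503200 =46.62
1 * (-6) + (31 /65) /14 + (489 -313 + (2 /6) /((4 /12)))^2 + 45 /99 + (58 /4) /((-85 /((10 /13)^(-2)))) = 533026899799 /17017000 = 31323.20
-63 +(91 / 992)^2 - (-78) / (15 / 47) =892587453 / 4920320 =181.41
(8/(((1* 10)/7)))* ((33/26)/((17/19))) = 8778/1105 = 7.94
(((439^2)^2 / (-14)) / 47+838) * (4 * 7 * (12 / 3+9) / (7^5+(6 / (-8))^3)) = -61802345175168 / 50554187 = -1222497.06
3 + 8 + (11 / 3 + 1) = 47 / 3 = 15.67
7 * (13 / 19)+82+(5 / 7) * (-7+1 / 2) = 21851 / 266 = 82.15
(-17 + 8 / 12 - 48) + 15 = -148 / 3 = -49.33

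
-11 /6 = -1.83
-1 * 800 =-800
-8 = -8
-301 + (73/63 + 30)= -17000/63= -269.84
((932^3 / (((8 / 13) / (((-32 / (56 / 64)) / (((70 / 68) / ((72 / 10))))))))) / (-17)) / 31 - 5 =24247868086861 / 37975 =638521871.94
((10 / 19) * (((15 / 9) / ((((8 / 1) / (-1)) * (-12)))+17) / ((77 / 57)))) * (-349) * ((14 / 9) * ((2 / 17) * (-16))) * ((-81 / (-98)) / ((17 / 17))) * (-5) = -256567350 / 9163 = -28000.37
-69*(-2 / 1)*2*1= 276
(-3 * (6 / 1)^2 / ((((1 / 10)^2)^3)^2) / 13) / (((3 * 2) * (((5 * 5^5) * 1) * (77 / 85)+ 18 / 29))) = -8874000000000000 / 90719603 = -97817888.38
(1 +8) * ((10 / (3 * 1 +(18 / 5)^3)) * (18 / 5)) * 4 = 54000 / 2069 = 26.10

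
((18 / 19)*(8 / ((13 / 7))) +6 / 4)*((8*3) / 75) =11028 / 6175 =1.79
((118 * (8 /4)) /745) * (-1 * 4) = -944 /745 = -1.27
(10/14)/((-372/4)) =-0.01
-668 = -668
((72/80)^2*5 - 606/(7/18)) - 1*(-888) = -93273/140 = -666.24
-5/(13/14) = -70/13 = -5.38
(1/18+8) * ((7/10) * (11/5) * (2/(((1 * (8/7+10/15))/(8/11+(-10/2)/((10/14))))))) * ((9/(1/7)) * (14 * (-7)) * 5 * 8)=403569684/19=21240509.68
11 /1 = 11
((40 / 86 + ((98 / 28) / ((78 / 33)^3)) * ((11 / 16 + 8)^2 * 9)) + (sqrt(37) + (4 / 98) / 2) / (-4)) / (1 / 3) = 10266969208341 / 18960707584 - 3 * sqrt(37) / 4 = 536.92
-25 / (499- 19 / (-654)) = -0.05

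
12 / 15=4 / 5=0.80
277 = 277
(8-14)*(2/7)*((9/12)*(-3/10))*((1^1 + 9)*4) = 108/7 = 15.43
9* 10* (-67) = -6030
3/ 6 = 1/ 2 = 0.50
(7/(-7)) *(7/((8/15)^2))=-1575/64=-24.61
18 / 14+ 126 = 891 / 7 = 127.29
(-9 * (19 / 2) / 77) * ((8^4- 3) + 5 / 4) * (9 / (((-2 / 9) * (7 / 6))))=680513481 / 4312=157818.53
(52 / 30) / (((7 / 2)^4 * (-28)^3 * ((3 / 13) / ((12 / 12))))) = -169 / 74118870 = -0.00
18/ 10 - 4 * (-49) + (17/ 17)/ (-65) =12856/ 65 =197.78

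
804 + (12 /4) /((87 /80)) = 23396 /29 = 806.76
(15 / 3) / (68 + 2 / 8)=20 / 273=0.07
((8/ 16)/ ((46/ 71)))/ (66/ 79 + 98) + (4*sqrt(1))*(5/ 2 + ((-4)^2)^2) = 742765033/ 718336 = 1034.01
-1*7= -7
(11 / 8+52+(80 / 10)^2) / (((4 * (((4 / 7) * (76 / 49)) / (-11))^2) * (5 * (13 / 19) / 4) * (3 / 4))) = 7046.62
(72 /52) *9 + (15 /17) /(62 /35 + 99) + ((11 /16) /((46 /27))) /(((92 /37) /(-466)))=-1666689631431 /26389634752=-63.16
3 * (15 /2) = 45 /2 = 22.50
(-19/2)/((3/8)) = -76/3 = -25.33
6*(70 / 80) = 21 / 4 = 5.25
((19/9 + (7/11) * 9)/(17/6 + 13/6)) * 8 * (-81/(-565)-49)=-171365632/279675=-612.73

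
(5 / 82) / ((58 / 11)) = 55 / 4756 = 0.01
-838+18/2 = -829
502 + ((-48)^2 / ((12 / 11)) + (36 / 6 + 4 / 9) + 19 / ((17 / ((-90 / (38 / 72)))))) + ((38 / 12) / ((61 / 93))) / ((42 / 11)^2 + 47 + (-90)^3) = 4000442632268947 / 1646370113634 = 2429.86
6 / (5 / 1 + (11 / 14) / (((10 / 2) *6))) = 2520 / 2111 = 1.19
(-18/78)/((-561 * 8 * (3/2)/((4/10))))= 1/72930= 0.00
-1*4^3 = -64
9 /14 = 0.64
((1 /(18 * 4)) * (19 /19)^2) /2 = 1 /144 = 0.01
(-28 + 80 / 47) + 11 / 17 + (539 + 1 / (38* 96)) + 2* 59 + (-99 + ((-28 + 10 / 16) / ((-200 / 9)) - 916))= -6966597293 / 18217200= -382.42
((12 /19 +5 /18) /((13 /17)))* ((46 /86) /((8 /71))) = 8633671 /1529424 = 5.65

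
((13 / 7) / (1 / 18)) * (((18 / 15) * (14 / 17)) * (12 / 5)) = 33696 / 425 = 79.28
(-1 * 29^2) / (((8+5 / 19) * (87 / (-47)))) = 25897 / 471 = 54.98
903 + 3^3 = 930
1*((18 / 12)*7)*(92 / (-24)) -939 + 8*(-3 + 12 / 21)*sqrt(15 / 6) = -3917 / 4 -68*sqrt(10) / 7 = -1009.97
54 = 54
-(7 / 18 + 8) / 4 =-151 / 72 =-2.10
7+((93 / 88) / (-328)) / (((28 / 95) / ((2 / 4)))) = 6.99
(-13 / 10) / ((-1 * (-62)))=-13 / 620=-0.02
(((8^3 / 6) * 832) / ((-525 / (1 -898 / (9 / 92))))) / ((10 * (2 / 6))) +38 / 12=2513539967 / 6750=372376.29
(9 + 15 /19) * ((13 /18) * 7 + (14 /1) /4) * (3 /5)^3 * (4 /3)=57288 /2375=24.12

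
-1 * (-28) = 28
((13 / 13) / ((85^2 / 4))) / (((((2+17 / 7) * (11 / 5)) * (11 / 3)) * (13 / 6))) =504 / 70462535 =0.00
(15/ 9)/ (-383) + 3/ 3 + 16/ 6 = 4208/ 1149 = 3.66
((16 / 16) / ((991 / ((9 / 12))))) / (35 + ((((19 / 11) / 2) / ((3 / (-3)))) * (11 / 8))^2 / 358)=22912 / 1059722877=0.00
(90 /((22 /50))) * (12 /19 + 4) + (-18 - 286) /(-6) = 56888 /57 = 998.04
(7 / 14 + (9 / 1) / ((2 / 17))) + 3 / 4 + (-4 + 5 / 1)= 315 / 4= 78.75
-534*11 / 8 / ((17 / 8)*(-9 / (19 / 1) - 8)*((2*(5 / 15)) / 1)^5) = 13560129 / 43792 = 309.65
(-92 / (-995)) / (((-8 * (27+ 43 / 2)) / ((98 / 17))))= -0.00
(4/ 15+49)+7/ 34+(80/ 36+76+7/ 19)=3722797/ 29070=128.06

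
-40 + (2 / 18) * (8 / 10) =-1796 / 45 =-39.91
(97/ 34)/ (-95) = -97/ 3230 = -0.03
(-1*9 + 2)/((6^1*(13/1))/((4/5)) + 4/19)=-266/3713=-0.07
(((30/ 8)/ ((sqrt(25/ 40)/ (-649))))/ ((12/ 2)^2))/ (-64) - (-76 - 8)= 649 * sqrt(10)/ 1536 + 84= 85.34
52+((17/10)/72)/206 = 7712657/148320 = 52.00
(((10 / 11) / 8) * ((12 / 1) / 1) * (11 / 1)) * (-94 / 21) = -470 / 7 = -67.14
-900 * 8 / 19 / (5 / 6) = -454.74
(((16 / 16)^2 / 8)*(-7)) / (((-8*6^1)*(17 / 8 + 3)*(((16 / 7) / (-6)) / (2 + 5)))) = -343 / 5248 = -0.07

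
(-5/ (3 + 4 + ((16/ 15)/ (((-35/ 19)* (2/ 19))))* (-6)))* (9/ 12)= -2625/ 28004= -0.09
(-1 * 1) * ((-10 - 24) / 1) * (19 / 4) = 323 / 2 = 161.50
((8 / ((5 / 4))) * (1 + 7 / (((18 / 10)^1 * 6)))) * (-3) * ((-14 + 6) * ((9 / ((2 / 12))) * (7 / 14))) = 34176 / 5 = 6835.20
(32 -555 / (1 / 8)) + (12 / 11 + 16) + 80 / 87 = -4201220 / 957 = -4389.99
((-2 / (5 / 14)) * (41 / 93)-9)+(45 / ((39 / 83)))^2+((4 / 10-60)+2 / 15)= 47679144 / 5239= 9100.81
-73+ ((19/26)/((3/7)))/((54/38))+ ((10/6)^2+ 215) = 307429/2106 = 145.98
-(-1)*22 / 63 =22 / 63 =0.35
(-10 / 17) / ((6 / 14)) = -70 / 51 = -1.37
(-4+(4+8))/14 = 4/7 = 0.57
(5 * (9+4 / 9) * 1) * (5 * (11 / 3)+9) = 34850 / 27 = 1290.74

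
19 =19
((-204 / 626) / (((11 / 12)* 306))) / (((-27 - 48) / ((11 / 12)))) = 1 / 70425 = 0.00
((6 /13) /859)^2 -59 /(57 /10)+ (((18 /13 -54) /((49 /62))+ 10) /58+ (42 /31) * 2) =-2697992607549955 /313114846003323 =-8.62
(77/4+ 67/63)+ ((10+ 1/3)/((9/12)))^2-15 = 442579/2268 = 195.14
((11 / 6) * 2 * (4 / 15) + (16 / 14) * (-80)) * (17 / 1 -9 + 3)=-313412 / 315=-994.96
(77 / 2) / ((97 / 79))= 6083 / 194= 31.36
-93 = -93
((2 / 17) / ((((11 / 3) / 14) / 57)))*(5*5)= 119700 / 187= 640.11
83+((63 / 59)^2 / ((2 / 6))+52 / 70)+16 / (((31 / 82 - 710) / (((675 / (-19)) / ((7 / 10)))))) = 11895024217596 / 134699679485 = 88.31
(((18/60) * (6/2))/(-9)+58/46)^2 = 71289/52900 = 1.35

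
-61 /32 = -1.91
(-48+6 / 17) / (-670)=81 / 1139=0.07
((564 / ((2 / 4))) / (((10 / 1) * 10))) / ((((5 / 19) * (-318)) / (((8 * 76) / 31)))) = -542944 / 205375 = -2.64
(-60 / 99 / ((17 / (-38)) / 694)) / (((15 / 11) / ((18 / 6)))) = 2068.39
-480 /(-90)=16 /3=5.33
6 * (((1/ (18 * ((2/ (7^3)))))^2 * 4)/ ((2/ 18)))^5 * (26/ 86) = 293011423778999355142222237/ 433340928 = 676168358090097954.33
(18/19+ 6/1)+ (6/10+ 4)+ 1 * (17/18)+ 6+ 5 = 40171/1710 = 23.49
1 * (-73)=-73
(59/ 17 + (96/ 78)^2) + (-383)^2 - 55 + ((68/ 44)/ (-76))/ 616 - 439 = 216306686539767/ 1479526048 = 146199.99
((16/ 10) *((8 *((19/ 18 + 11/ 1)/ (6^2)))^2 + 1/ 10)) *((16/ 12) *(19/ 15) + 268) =23177381344/ 7381125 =3140.09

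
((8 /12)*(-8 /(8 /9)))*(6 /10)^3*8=-1296 /125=-10.37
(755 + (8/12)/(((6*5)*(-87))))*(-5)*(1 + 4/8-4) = 7389560/783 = 9437.50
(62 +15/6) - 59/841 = 108371/1682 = 64.43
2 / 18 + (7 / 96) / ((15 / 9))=223 / 1440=0.15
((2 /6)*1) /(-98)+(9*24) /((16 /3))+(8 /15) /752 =932653 /23030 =40.50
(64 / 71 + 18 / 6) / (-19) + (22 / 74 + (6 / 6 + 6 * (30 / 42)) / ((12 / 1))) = 2232341 / 4192692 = 0.53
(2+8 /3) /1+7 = 35 /3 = 11.67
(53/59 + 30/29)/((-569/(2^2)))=-0.01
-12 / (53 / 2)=-24 / 53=-0.45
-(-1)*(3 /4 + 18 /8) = 3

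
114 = 114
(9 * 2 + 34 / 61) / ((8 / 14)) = 1981 / 61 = 32.48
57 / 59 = 0.97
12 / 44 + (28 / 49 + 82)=6379 / 77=82.84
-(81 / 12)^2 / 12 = -243 / 64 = -3.80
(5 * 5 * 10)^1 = 250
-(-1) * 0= 0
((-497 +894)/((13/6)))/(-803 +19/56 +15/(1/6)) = -44464/172939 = -0.26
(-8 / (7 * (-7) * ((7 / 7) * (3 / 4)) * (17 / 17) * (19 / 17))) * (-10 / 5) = -1088 / 2793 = -0.39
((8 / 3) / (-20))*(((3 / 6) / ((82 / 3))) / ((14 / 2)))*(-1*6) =3 / 1435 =0.00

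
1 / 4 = 0.25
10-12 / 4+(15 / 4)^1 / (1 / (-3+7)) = 22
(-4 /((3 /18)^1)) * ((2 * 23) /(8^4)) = -69 /256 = -0.27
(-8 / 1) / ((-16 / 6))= 3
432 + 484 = 916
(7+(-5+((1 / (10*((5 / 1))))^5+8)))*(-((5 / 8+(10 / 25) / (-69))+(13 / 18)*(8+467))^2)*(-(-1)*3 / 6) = -8434992735125239341043 / 14283000000000000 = -590561.70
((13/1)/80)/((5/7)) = 91/400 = 0.23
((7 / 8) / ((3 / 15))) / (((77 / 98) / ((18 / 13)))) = 2205 / 286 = 7.71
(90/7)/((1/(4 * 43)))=15480/7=2211.43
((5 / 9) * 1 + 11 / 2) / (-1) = -109 / 18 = -6.06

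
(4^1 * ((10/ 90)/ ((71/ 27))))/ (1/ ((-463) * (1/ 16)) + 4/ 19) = 8797/ 9159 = 0.96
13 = 13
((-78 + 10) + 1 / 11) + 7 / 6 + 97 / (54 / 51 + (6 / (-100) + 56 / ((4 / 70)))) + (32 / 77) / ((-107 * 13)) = -35712196141873 / 535866389058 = -66.64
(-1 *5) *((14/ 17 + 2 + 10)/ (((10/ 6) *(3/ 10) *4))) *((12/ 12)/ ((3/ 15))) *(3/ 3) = -2725/ 17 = -160.29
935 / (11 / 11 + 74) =187 / 15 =12.47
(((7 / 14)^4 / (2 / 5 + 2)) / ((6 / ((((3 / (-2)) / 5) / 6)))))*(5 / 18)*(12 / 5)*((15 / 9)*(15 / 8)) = -25 / 55296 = -0.00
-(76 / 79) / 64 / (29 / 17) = -323 / 36656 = -0.01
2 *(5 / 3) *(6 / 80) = 1 / 4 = 0.25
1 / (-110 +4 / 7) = -7 / 766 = -0.01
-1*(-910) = 910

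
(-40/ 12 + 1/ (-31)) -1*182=-185.37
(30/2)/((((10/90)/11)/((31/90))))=1023/2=511.50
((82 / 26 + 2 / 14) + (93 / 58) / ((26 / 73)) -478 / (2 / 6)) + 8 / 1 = -14970533 / 10556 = -1418.20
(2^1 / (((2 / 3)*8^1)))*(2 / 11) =0.07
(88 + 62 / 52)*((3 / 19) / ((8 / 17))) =118269 / 3952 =29.93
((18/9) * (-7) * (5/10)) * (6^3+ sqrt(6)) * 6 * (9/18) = -4536-21 * sqrt(6) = -4587.44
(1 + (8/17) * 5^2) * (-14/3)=-3038/51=-59.57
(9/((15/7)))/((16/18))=4.72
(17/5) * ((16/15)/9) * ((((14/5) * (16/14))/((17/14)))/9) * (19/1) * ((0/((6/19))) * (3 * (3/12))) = 0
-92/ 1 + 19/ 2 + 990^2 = 1960035/ 2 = 980017.50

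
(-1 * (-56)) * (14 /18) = 43.56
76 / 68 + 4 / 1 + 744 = 12735 / 17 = 749.12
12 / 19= 0.63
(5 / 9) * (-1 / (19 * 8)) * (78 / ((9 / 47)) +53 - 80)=-5705 / 4104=-1.39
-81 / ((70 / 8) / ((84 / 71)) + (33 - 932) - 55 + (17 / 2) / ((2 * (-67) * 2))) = 260496 / 3044381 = 0.09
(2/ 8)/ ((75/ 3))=1/ 100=0.01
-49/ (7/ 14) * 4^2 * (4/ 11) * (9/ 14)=-366.55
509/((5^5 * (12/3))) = 509/12500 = 0.04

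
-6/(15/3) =-6/5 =-1.20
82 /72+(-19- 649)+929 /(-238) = -2873555 /4284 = -670.76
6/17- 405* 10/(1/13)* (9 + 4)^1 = -11635644/17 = -684449.65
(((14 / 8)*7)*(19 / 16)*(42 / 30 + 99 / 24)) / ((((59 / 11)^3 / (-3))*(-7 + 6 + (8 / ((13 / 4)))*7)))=-0.10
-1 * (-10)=10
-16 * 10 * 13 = -2080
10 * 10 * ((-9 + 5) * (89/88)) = -4450/11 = -404.55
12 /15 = 4 /5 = 0.80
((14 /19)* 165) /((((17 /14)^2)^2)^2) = 3409072719360 /132539391379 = 25.72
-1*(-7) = 7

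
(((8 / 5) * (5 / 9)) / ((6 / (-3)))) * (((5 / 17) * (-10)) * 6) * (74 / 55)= 5920 / 561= 10.55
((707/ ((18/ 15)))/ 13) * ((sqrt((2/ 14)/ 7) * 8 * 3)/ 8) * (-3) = -1515/ 26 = -58.27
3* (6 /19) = 18 /19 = 0.95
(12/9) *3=4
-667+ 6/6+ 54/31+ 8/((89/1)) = -1832440/2759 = -664.17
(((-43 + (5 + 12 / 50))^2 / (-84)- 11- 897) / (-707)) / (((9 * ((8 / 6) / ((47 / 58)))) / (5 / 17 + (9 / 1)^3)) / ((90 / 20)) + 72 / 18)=884277041063 / 2706623565625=0.33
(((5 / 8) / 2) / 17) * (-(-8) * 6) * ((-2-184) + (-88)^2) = 113370 / 17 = 6668.82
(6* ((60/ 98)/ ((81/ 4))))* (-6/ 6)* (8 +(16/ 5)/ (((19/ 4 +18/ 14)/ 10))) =-179840/ 74529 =-2.41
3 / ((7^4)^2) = 3 / 5764801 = 0.00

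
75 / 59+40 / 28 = 1115 / 413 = 2.70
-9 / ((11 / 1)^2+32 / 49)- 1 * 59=-117380 / 1987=-59.07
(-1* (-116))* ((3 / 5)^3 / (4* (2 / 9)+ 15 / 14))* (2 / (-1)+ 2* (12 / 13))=-789264 / 401375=-1.97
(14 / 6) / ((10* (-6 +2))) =-7 / 120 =-0.06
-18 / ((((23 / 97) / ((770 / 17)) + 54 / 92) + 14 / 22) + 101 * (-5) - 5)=15460830 / 437001601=0.04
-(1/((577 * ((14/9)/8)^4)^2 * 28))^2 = -497416319371650055274496/180496162502133932736159409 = -0.00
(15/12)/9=5/36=0.14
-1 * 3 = -3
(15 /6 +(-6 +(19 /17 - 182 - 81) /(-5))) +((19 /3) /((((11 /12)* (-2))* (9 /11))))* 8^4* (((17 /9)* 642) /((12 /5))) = -120326904571 /13770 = -8738337.30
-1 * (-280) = 280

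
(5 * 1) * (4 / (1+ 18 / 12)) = 8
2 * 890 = 1780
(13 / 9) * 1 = 13 / 9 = 1.44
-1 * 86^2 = -7396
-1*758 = -758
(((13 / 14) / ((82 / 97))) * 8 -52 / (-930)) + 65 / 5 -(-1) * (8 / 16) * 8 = 3448927 / 133455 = 25.84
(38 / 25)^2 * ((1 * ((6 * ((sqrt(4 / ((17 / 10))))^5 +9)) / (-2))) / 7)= -17.32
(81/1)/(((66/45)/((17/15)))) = 1377/22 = 62.59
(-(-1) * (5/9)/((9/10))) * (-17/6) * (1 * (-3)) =425/81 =5.25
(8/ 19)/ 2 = 4/ 19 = 0.21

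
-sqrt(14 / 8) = -sqrt(7) / 2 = -1.32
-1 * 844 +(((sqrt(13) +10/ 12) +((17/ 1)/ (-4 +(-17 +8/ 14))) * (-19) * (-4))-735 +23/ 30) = -1173061/ 715 +sqrt(13) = -1637.04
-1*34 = -34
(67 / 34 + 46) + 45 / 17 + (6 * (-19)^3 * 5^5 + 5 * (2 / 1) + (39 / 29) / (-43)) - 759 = -5452677398841 / 42398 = -128606948.41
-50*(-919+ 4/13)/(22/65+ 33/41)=122415750/3047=40175.83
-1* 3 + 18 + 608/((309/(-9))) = -279/103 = -2.71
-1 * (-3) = 3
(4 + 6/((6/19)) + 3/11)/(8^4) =1/176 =0.01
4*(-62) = -248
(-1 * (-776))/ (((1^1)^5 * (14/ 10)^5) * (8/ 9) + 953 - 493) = 5456250/ 3267989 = 1.67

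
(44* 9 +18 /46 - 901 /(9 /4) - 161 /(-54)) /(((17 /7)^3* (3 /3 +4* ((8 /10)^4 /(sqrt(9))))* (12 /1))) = -0.00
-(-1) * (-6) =-6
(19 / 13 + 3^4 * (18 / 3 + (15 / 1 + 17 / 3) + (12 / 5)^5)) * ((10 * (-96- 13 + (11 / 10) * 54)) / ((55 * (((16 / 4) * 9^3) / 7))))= -303651980828 / 1628859375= -186.42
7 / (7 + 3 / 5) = 35 / 38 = 0.92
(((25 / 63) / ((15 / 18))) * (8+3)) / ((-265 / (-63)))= 66 / 53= 1.25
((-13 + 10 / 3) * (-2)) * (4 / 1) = 232 / 3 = 77.33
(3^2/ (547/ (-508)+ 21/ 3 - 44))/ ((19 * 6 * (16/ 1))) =-381/ 2940136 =-0.00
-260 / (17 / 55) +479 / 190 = -2708857 / 3230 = -838.66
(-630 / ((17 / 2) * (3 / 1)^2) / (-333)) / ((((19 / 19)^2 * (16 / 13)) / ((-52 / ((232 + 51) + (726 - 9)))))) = -0.00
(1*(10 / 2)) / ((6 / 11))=9.17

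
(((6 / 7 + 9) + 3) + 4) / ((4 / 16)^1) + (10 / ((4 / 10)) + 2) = 661 / 7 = 94.43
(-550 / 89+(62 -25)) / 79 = 0.39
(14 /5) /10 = 7 /25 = 0.28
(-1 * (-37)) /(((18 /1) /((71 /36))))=2627 /648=4.05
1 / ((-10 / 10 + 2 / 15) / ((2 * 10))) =-300 / 13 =-23.08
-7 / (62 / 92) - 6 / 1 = -508 / 31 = -16.39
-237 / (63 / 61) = -4819 / 21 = -229.48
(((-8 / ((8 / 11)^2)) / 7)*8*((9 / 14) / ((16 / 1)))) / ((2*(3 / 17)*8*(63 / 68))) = -34969 / 131712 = -0.27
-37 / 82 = -0.45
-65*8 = -520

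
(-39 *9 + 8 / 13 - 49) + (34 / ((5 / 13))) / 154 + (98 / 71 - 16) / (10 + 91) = -398.96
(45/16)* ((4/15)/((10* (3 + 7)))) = 3/400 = 0.01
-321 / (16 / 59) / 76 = -18939 / 1216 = -15.57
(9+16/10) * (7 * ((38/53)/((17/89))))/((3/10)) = 47348/51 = 928.39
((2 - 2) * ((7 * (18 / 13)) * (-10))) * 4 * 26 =0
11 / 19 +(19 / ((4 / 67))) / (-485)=-2847 / 36860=-0.08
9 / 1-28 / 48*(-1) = 115 / 12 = 9.58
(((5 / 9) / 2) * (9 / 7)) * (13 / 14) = 65 / 196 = 0.33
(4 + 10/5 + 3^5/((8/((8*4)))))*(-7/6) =-1141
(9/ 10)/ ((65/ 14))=63/ 325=0.19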